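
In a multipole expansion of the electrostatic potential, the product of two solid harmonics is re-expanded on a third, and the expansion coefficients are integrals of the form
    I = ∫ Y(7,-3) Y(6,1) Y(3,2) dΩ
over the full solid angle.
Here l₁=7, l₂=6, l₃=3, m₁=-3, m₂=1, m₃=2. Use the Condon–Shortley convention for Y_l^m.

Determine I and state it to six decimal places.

0.023482

m-sum 0 ✓  L=16 even ✓  1≤3≤13 ✓
Π(2lᵢ+1) = 15×13×7 = 1365
triangle coeff Δ(7,6,3) = 1/2042040
Σ_t [4,6]: t=4:+1/207360 t=5:−1/57600 t=6:+1/207360 = -1/129600
(3j)²=168/12155 [(7 6 3; 0 0 0)], sign=+1
Σ_t [6,7]: t=6:+1/414720 t=7:−1/362880 = -1/2903040
(3j)²=25/68068 [(7 6 3; -3 1 2)], sign=+1
⇒ 4πI² = 3150/454597
I = (+1)√(3150/454597/(4π)) = 0.02348211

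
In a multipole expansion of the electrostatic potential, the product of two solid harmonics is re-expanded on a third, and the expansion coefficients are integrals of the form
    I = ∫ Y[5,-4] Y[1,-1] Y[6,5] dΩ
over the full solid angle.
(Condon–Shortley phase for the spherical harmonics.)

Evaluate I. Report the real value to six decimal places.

-0.303018

Rules hold: Σm=0, L=12 even, 4≤6≤6.
N = 11·3·13 = 429
Δ = 0!·10!·2!/13! = 1/858
Racah Σ t=0..0: t=0:+1/14400 = 1/14400
⇒ 3j(5 1 6; 0 0 0)² = 6/143, sgn +1
Racah Σ t=0..0: t=0:+1/725760 = 1/725760
⇒ 3j(5 1 6; -4 -1 5)² = 5/78, sgn -1
4πI² = N·(3j₀)²·(3jₘ)² = 15/13
I = -1·√(1.15385/4π) = -0.30301841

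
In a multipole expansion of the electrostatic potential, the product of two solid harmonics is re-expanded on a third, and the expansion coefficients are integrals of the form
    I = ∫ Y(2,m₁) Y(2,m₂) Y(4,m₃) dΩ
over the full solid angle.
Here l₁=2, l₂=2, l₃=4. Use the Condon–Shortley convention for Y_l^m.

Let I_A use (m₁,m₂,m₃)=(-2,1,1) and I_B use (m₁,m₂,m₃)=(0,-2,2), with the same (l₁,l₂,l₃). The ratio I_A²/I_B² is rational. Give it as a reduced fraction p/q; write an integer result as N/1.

l's match ⇒ only the (l;m) 3-j factors differ between A and B.
A: triangle coeff Δ(2,2,4) = 1/630; Σ_t [0,0]: t=0:+1/144 = 1/144; (3j)²=1/126 [(2 2 4; -2 1 1)], sign=-1
B: triangle coeff Δ(2,2,4) = 1/630; Σ_t [0,0]: t=0:+1/96 = 1/96; (3j)²=1/42 [(2 2 4; 0 -2 2)], sign=+1
I_A²/I_B² = (1/126)/(1/42) = 1/3

1/3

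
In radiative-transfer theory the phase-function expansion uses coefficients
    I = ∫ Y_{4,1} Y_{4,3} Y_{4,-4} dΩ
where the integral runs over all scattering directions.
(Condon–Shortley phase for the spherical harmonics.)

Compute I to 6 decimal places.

-0.168431

Rules hold: Σm=0, L=12 even, 0≤4≤8.
N = 9·9·9 = 729
Δ = 4!·4!·4!/13! = 1/450450
Racah Σ t=0..4: t=0:+1/13824 t=1:−1/216 t=2:+1/64 t=3:−1/216 t=4:+1/13824 = 5/768
⇒ 3j(4 4 4; 0 0 0)² = 18/1001, sgn +1
Racah Σ t=3..3: t=3:−1/3456 = -1/3456
⇒ 3j(4 4 4; 1 3 -4)² = 35/1287, sgn -1
4πI² = N·(3j₀)²·(3jₘ)² = 7290/20449
I = -1·√(0.356497/4π) = -0.16843130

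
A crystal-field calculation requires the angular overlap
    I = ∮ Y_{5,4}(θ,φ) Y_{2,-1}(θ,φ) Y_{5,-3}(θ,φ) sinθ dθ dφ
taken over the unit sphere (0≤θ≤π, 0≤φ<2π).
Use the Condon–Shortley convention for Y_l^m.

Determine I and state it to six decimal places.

m-sum 0 ✓  L=12 even ✓  3≤5≤7 ✓
Π(2lᵢ+1) = 11×5×11 = 605
triangle coeff Δ(5,2,5) = 1/38610
Σ_t [0,2]: t=0:+1/2880 t=1:−1/576 t=2:+1/2880 = -1/960
(3j)²=10/429 [(5 2 5; 0 0 0)], sign=+1
Σ_t [0,1]: t=0:+1/10080 t=1:−1/80640 = 1/11520
(3j)²=49/1430 [(5 2 5; 4 -1 -3)], sign=+1
⇒ 4πI² = 245/507
I = (+1)√(245/507/(4π)) = 0.19609844

0.196098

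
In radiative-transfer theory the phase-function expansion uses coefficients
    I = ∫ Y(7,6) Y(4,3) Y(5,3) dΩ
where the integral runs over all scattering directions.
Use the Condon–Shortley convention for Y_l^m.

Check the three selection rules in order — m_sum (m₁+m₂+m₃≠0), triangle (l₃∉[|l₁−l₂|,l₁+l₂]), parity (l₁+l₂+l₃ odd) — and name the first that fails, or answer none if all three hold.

m_sum

m₁+m₂+m₃ = 6 + 3 + 3 = 12  ✗
triangle: |7−4|=3 ≤ l₃=5 ≤ 7+4=11
parity: l₁+l₂+l₃ = 16 is even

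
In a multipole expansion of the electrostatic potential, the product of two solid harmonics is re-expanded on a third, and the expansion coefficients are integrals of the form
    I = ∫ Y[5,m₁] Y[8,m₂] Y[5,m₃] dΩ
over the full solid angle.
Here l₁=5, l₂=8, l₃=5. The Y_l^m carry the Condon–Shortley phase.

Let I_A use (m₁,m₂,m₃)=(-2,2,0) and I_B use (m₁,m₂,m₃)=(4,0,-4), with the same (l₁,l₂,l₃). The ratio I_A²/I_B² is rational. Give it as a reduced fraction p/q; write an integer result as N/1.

Same 5,8,5: normalisation and zero-m 3j drop out of the ratio.
A: Δ: 8! 2! 8! / 19! → 1/37413090; sum: t=5:−1/1036800 t=6:+1/829440 t=7:−1/7257600 = 1/9676800; 3j²(5 8 5; -2 2 0) = Δ·Π!·Σ² = 15/46189  (sign -1)
B: Δ: 8! 2! 8! / 19! → 1/37413090; sum: t=0:+1/1625702400 t=1:−1/50803200 = -31/1625702400; 3j²(5 8 5; 4 0 -4) = Δ·Π!·Σ² = 961/461890  (sign +1)
I_A²/I_B² = (15/46189)/(961/461890) = 150/961

150/961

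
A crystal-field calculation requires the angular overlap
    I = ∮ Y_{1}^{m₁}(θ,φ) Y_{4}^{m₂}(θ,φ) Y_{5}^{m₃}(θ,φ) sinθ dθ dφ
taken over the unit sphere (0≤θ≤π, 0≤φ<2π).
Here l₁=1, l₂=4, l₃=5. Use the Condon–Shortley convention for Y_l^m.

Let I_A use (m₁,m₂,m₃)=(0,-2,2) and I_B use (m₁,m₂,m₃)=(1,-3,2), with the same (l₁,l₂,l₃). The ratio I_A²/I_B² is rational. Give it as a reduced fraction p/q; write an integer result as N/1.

7/1

l's match ⇒ only the (l;m) 3-j factors differ between A and B.
A: triangle coeff Δ(1,4,5) = 1/495; Σ_t [0,0]: t=0:+1/1440 = 1/1440; (3j)²=7/165 [(1 4 5; 0 -2 2)], sign=-1
B: triangle coeff Δ(1,4,5) = 1/495; Σ_t [0,0]: t=0:+1/10080 = 1/10080; (3j)²=1/165 [(1 4 5; 1 -3 2)], sign=-1
I_A²/I_B² = (7/165)/(1/165) = 7/1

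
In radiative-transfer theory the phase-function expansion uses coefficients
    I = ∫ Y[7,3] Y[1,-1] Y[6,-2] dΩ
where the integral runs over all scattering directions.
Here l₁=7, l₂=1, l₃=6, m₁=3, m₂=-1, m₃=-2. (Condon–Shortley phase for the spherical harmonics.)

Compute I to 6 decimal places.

-0.234717

m-sum 0 ✓  L=14 even ✓  6≤6≤8 ✓
Π(2lᵢ+1) = 15×3×13 = 585
triangle coeff Δ(7,1,6) = 1/1365
Σ_t [1,1]: t=1:−1/518400 = -1/518400
(3j)²=7/195 [(7 1 6; 0 0 0)], sign=-1
Σ_t [0,0]: t=0:+1/1935360 = 1/1935360
(3j)²=3/91 [(7 1 6; 3 -1 -2)], sign=+1
⇒ 4πI² = 9/13
I = (-1)√(9/13/(4π)) = -0.23471705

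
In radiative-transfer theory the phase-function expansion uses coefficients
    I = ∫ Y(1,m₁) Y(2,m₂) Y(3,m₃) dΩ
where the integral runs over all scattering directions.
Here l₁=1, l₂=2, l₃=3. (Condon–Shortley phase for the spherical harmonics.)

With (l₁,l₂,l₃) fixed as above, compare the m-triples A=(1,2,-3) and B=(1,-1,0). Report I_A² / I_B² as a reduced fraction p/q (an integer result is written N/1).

5/1

Same 1,2,3: normalisation and zero-m 3j drop out of the ratio.
A: Δ: 0! 2! 4! / 7! → 1/105; sum: t=0:+1/48 = 1/48; 3j²(1 2 3; 1 2 -3) = Δ·Π!·Σ² = 1/7  (sign +1)
B: Δ: 0! 2! 4! / 7! → 1/105; sum: t=0:+1/12 = 1/12; 3j²(1 2 3; 1 -1 0) = Δ·Π!·Σ² = 1/35  (sign -1)
I_A²/I_B² = (1/7)/(1/35) = 5/1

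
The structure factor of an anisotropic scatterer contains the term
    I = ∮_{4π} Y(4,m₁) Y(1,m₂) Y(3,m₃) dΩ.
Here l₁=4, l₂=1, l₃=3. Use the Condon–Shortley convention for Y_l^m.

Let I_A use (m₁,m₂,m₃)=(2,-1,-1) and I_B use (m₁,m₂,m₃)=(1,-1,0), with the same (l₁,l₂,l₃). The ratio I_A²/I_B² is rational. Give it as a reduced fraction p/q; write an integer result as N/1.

Shared (l₁,l₂,l₃)=(4,1,3): N and (l;000)² cancel in I_A²/I_B².
A: Δ = 2!·6!·0!/9! = 1/252; Racah Σ t=0..0: t=0:+1/96 = 1/96; ⇒ 3j(4 1 3; 2 -1 -1)² = 5/84, sgn +1
B: Δ = 2!·6!·0!/9! = 1/252; Racah Σ t=0..0: t=0:+1/72 = 1/72; ⇒ 3j(4 1 3; 1 -1 0)² = 5/126, sgn -1
I_A²/I_B² = (5/84)/(5/126) = 3/2

3/2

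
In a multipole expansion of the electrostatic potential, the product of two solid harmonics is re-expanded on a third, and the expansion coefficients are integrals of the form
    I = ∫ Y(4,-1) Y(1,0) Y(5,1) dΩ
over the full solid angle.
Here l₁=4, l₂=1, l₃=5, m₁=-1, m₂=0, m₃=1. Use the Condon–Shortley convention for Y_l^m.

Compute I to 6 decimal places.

-0.240571

m-sum 0 ✓  L=10 even ✓  3≤5≤5 ✓
Π(2lᵢ+1) = 9×3×11 = 297
triangle coeff Δ(4,1,5) = 1/495
Σ_t [0,0]: t=0:+1/576 = 1/576
(3j)²=5/99 [(4 1 5; 0 0 0)], sign=-1
Σ_t [0,0]: t=0:+1/720 = 1/720
(3j)²=8/165 [(4 1 5; -1 0 1)], sign=+1
⇒ 4πI² = 8/11
I = (-1)√(8/11/(4π)) = -0.24057125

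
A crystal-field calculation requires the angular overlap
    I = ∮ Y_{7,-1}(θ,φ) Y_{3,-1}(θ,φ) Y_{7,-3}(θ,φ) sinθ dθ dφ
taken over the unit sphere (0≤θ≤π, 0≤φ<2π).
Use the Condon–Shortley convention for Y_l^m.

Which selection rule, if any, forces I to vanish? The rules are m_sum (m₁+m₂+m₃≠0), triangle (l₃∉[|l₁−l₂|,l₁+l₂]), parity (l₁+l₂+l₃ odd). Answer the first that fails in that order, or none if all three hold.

m_sum

Σmᵢ = -5  ✗
l₃∈[|l₁−l₂|,l₁+l₂]=[4,10], have l₃=7
Σlᵢ = 17 ⇒ odd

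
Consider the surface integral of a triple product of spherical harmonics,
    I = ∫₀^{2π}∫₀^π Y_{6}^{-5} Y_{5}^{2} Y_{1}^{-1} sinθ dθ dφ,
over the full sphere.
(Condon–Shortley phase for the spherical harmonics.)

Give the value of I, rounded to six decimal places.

Σmᵢ = -4 ≠ 0, so the φ-integral vanishes; I = 0

0.000000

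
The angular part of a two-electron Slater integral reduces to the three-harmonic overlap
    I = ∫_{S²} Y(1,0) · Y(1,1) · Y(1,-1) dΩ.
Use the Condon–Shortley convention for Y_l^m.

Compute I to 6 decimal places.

0.000000

Σlᵢ=3 odd — θ-integrand is odd under cosθ→−cosθ; I=0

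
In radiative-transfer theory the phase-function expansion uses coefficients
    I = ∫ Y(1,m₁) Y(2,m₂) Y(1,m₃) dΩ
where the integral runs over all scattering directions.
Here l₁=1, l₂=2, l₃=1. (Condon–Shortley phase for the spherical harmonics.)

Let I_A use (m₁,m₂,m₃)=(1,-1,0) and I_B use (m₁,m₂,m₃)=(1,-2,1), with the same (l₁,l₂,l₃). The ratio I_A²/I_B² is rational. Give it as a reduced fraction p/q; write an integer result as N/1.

Same 1,2,1: normalisation and zero-m 3j drop out of the ratio.
A: Δ: 2! 0! 2! / 5! → 1/30; sum: t=0:+1/2 = 1/2; 3j²(1 2 1; 1 -1 0) = Δ·Π!·Σ² = 1/10  (sign -1)
B: Δ: 2! 0! 2! / 5! → 1/30; sum: t=0:+1/4 = 1/4; 3j²(1 2 1; 1 -2 1) = Δ·Π!·Σ² = 1/5  (sign +1)
I_A²/I_B² = (1/10)/(1/5) = 1/2

1/2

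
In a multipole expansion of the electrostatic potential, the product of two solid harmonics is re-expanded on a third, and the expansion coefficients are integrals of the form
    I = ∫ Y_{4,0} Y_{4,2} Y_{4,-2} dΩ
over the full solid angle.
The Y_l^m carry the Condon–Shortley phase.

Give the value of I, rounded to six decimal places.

m-sum 0 ✓  L=12 even ✓  0≤4≤8 ✓
Π(2lᵢ+1) = 9×9×9 = 729
triangle coeff Δ(4,4,4) = 1/450450
Σ_t [0,4]: t=0:+1/13824 t=1:−1/216 t=2:+1/64 t=3:−1/216 t=4:+1/13824 = 5/768
(3j)²=18/1001 [(4 4 4; 0 0 0)], sign=+1
Σ_t [2,4]: t=2:+1/384 t=3:−1/216 t=4:+1/2304 = -11/6912
(3j)²=11/1638 [(4 4 4; 0 2 -2)], sign=-1
⇒ 4πI² = 729/8281
I = (-1)√(729/8281/(4π)) = -0.08369845

-0.083698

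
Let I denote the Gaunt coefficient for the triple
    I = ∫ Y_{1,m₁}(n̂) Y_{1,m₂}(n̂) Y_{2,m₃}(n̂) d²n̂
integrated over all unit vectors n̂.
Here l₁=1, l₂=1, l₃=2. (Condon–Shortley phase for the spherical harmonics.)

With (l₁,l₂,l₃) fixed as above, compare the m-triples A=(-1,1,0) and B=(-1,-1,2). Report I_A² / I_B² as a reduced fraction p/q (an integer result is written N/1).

Shared (l₁,l₂,l₃)=(1,1,2): N and (l;000)² cancel in I_A²/I_B².
A: Δ = 0!·2!·2!/5! = 1/30; Racah Σ t=0..0: t=0:+1/4 = 1/4; ⇒ 3j(1 1 2; -1 1 0)² = 1/30, sgn +1
B: Δ = 0!·2!·2!/5! = 1/30; Racah Σ t=0..0: t=0:+1/4 = 1/4; ⇒ 3j(1 1 2; -1 -1 2)² = 1/5, sgn +1
I_A²/I_B² = (1/30)/(1/5) = 1/6

1/6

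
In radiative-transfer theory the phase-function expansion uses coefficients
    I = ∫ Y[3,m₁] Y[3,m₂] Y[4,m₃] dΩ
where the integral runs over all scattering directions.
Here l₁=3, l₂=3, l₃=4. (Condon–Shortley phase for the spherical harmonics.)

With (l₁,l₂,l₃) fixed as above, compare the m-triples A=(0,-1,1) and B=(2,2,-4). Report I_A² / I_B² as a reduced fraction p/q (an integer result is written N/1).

Same 3,3,4: normalisation and zero-m 3j drop out of the ratio.
A: Δ: 2! 4! 4! / 11! → 1/34650; sum: t=0:+1/48 t=1:−1/24 t=2:+1/288 = -5/288; 3j²(3 3 4; 0 -1 1) = Δ·Π!·Σ² = 5/462  (sign +1)
B: Δ: 2! 4! 4! / 11! → 1/34650; sum: t=1:−1/576 = -1/576; 3j²(3 3 4; 2 2 -4) = Δ·Π!·Σ² = 5/99  (sign -1)
I_A²/I_B² = (5/462)/(5/99) = 3/14

3/14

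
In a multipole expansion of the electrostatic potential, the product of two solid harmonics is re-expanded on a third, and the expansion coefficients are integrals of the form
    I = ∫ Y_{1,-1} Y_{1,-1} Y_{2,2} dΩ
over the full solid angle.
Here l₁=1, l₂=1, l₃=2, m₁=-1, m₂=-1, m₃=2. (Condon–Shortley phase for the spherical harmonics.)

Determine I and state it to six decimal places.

0.309019

Checks pass: Σm=0; 4 even; l₃=2∈[0,2].
(2·1+1)(2·1+1)(2·2+1) = 45
Δ: 0! 2! 2! / 5! → 1/30
sum: t=0:+1/1 = 1/1
3j²(1 1 2; 0 0 0) = Δ·Π!·Σ² = 2/15  (sign +1)
sum: t=0:+1/4 = 1/4
3j²(1 1 2; -1 -1 2) = Δ·Π!·Σ² = 1/5  (sign +1)
combine: 4πI² = 45·2/15·1/5 = 6/5
take √, sign +1: I = 0.30901936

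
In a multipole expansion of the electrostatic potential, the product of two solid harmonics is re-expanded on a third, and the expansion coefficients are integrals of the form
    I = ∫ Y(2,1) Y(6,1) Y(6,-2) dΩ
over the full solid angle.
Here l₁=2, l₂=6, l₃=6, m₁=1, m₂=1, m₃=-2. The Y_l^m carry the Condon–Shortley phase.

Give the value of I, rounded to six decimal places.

Checks pass: Σm=0; 14 even; l₃=6∈[4,8].
(2·2+1)(2·6+1)(2·6+1) = 845
Δ: 2! 2! 10! / 15! → 1/90090
sum: t=0:+1/69120 t=1:−1/14400 t=2:+1/69120 = -7/172800
3j²(2 6 6; 0 0 0) = Δ·Π!·Σ² = 14/715  (sign -1)
sum: t=0:+1/60480 t=1:−1/34560 = -1/80640
3j²(2 6 6; 1 1 -2) = Δ·Π!·Σ² = 6/1001  (sign -1)
combine: 4πI² = 845·14/715·6/1001 = 12/121
take √, sign +1: I = 0.08883682

0.088837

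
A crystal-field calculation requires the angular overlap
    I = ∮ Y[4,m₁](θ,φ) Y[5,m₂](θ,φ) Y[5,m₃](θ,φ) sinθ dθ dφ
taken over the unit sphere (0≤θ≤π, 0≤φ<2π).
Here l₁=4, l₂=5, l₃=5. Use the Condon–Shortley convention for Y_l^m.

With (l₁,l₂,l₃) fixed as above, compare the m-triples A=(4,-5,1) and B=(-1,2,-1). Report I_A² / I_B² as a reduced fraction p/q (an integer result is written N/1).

12/35

Shared (l₁,l₂,l₃)=(4,5,5): N and (l;000)² cancel in I_A²/I_B².
A: Δ = 4!·4!·6!/15! = 1/3153150; Racah Σ t=0..0: t=0:+1/414720 = 1/414720; ⇒ 3j(4 5 5; 4 -5 1)² = 2/429, sgn +1
B: Δ = 4!·4!·6!/15! = 1/3153150; Racah Σ t=1..4: t=1:−1/103680 t=2:+1/2880 t=3:−1/1152 t=4:+1/5184 = -7/20736; ⇒ 3j(4 5 5; -1 2 -1)² = 35/2574, sgn -1
I_A²/I_B² = (2/429)/(35/2574) = 12/35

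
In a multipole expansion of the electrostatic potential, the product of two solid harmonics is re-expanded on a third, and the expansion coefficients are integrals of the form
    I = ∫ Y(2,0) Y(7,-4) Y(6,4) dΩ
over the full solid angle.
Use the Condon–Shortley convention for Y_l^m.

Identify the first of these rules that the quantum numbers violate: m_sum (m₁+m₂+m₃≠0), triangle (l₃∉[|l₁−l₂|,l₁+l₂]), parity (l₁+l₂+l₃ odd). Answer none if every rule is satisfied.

azimuthal sum: 0 − 4 + 4 = 0  ✓
5 ≤ 6 ≤ 9 (triangle on l)  ✓
L = 2 + 7 + 6 = 15 (odd)  ✗

parity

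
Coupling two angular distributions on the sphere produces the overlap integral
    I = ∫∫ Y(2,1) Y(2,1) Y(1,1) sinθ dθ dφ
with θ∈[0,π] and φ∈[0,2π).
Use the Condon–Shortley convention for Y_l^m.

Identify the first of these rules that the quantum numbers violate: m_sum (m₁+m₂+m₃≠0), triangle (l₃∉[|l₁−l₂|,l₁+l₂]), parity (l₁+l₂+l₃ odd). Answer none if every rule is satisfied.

m_sum

Σmᵢ = 3  ✗
l₃∈[|l₁−l₂|,l₁+l₂]=[0,4], have l₃=1
Σlᵢ = 5 ⇒ odd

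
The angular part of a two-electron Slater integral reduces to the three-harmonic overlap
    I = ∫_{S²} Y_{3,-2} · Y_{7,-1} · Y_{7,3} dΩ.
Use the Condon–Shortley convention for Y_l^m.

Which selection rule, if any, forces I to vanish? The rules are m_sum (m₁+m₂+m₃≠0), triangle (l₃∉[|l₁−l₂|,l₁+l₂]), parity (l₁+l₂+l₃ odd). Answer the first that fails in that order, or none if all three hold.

parity

m₁+m₂+m₃ = -2 − 1 + 3 = 0  ✓
triangle: |3−7|=4 ≤ l₃=7 ≤ 3+7=10  ✓
parity: l₁+l₂+l₃ = 17 is odd  ✗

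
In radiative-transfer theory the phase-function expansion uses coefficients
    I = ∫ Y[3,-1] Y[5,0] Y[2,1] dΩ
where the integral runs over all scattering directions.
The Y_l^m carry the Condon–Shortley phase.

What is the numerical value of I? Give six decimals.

Rules hold: Σm=0, L=10 even, 2≤2≤8.
N = 7·11·5 = 385
Δ = 6!·0!·4!/11! = 1/2310
Racah Σ t=3..3: t=3:−1/144 = -1/144
⇒ 3j(3 5 2; 0 0 0)² = 10/231, sgn -1
Racah Σ t=4..4: t=4:+1/288 = 1/288
⇒ 3j(3 5 2; -1 0 1)² = 5/231, sgn -1
4πI² = N·(3j₀)²·(3jₘ)² = 250/693
I = +1·√(0.36075/4π) = 0.16943318

0.169433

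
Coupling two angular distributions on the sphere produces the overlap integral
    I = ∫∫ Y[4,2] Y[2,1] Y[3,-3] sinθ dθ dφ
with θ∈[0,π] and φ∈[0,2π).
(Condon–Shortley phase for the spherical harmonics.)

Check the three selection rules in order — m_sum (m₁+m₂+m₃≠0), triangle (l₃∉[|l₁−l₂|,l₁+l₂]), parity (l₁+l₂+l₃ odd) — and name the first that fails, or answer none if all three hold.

parity

Σmᵢ = 0  ✓
l₃∈[|l₁−l₂|,l₁+l₂]=[2,6], have l₃=3  ✓
Σlᵢ = 9 ⇒ odd  ✗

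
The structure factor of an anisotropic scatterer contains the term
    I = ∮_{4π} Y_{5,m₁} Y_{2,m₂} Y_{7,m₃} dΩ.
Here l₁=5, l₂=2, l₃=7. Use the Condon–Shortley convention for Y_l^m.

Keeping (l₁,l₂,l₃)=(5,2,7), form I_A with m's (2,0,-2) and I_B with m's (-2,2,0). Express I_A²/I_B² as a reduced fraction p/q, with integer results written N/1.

l's match ⇒ only the (l;m) 3-j factors differ between A and B.
A: triangle coeff Δ(5,2,7) = 1/15015; Σ_t [0,0]: t=0:+1/120960 = 1/120960; (3j)²=24/1001 [(5 2 7; 2 0 -2)], sign=-1
B: triangle coeff Δ(5,2,7) = 1/15015; Σ_t [0,0]: t=0:+1/725760 = 1/725760; (3j)²=1/429 [(5 2 7; -2 2 0)], sign=-1
I_A²/I_B² = (24/1001)/(1/429) = 72/7

72/7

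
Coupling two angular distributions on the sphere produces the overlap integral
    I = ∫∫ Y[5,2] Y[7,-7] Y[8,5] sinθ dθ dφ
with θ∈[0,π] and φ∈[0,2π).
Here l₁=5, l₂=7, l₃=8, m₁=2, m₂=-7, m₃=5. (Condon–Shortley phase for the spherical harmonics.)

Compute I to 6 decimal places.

-0.146271

m-sum 0 ✓  L=20 even ✓  2≤8≤12 ✓
Π(2lᵢ+1) = 11×15×17 = 2805
triangle coeff Δ(5,7,8) = 1/814773960
Σ_t [0,4]: t=0:+1/87091200 t=1:−1/4976640 t=2:+1/2073600 t=3:−1/4976640 t=4:+1/87091200 = 1/9676800
(3j)²=360/46189 [(5 7 8; 0 0 0)], sign=+1
Σ_t [0,0]: t=0:+1/3135283200 = 1/3135283200
(3j)²=143/11628 [(5 7 8; 2 -7 5)], sign=-1
⇒ 4πI² = 1650/6137
I = (-1)√(1650/6137/(4π)) = -0.14627125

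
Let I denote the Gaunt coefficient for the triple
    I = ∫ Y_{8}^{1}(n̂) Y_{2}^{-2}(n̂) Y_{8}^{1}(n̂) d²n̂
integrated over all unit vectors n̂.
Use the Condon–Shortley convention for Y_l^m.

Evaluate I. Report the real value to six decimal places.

m-sum 0 ✓  L=18 even ✓  6≤8≤10 ✓
Π(2lᵢ+1) = 17×5×17 = 1445
triangle coeff Δ(8,2,8) = 1/348840
Σ_t [0,2]: t=0:+1/116121600 t=1:−1/25401600 t=2:+1/116121600 = -1/45158400
(3j)²=24/1615 [(8 2 8; 0 0 0)], sign=-1
Σ_t [0,0]: t=0:+1/101606400 = 1/101606400
(3j)²=36/1615 [(8 2 8; 1 -2 1)], sign=-1
⇒ 4πI² = 864/1805
I = (+1)√(864/1805/(4π)) = 0.19517012

0.195170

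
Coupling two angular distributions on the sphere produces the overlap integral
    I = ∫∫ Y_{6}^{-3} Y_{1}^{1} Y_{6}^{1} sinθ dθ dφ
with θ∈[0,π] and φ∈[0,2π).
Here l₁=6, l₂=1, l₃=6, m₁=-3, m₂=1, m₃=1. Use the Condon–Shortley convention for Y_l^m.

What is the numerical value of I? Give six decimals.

Σmᵢ = -1 ≠ 0, so the φ-integral vanishes; I = 0

0.000000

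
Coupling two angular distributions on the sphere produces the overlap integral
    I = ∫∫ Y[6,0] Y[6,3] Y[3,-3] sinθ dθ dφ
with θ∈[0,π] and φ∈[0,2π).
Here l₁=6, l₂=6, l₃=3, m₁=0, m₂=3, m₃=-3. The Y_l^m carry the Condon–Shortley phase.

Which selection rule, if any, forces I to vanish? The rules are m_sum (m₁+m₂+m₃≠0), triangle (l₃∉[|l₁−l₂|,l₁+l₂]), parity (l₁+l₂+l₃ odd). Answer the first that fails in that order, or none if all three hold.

parity

m₁+m₂+m₃ = 0 + 3 − 3 = 0  ✓
triangle: |6−6|=0 ≤ l₃=3 ≤ 6+6=12  ✓
parity: l₁+l₂+l₃ = 15 is odd  ✗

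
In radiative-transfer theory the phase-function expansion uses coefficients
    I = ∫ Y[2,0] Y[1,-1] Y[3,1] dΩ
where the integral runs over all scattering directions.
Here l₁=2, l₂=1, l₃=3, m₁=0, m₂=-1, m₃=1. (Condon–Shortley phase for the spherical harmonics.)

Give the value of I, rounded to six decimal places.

-0.202301

Rules hold: Σm=0, L=6 even, 1≤3≤3.
N = 5·3·7 = 105
Δ = 0!·4!·2!/7! = 1/105
Racah Σ t=0..0: t=0:+1/4 = 1/4
⇒ 3j(2 1 3; 0 0 0)² = 3/35, sgn -1
Racah Σ t=0..0: t=0:+1/8 = 1/8
⇒ 3j(2 1 3; 0 -1 1)² = 2/35, sgn +1
4πI² = N·(3j₀)²·(3jₘ)² = 18/35
I = -1·√(0.514286/4π) = -0.20230066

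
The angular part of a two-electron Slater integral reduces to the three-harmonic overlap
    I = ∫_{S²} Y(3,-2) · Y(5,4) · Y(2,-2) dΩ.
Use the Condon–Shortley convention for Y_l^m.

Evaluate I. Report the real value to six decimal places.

m-sum 0 ✓  L=10 even ✓  2≤2≤8 ✓
Π(2lᵢ+1) = 7×11×5 = 385
triangle coeff Δ(3,5,2) = 1/2310
Σ_t [3,3]: t=3:−1/144 = -1/144
(3j)²=10/231 [(3 5 2; 0 0 0)], sign=-1
Σ_t [5,5]: t=5:−1/2880 = -1/2880
(3j)²=3/55 [(3 5 2; -2 4 -2)], sign=-1
⇒ 4πI² = 10/11
I = (+1)√(10/11/(4π)) = 0.26896683

0.268967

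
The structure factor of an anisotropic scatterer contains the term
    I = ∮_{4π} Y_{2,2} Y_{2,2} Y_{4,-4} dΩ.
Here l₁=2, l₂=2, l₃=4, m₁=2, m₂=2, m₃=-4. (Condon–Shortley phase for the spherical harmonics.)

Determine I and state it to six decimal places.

0.337168

Rules hold: Σm=0, L=8 even, 0≤4≤4.
N = 5·5·9 = 225
Δ = 0!·4!·4!/9! = 1/630
Racah Σ t=0..0: t=0:+1/16 = 1/16
⇒ 3j(2 2 4; 0 0 0)² = 2/35, sgn +1
Racah Σ t=0..0: t=0:+1/576 = 1/576
⇒ 3j(2 2 4; 2 2 -4)² = 1/9, sgn +1
4πI² = N·(3j₀)²·(3jₘ)² = 10/7
I = +1·√(1.42857/4π) = 0.33716777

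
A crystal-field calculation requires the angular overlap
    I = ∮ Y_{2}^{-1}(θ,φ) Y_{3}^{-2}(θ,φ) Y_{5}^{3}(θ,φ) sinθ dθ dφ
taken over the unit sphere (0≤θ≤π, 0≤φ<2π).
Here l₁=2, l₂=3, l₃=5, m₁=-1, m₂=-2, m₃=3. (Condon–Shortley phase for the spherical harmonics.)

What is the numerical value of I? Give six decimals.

-0.253584

m-sum 0 ✓  L=10 even ✓  1≤5≤5 ✓
Π(2lᵢ+1) = 5×7×11 = 385
triangle coeff Δ(2,3,5) = 1/2310
Σ_t [0,0]: t=0:+1/144 = 1/144
(3j)²=10/231 [(2 3 5; 0 0 0)], sign=-1
Σ_t [0,0]: t=0:+1/720 = 1/720
(3j)²=8/165 [(2 3 5; -1 -2 3)], sign=+1
⇒ 4πI² = 80/99
I = (-1)√(80/99/(4π)) = -0.25358436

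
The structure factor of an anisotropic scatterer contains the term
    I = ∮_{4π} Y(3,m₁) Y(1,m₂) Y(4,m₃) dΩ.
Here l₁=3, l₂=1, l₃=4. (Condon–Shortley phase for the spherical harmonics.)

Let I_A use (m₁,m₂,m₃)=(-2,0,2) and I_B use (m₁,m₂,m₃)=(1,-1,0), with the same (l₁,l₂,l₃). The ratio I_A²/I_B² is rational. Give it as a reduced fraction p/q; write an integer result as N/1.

2/1

Shared (l₁,l₂,l₃)=(3,1,4): N and (l;000)² cancel in I_A²/I_B².
A: Δ = 0!·6!·2!/9! = 1/252; Racah Σ t=0..0: t=0:+1/120 = 1/120; ⇒ 3j(3 1 4; -2 0 2)² = 1/21, sgn +1
B: Δ = 0!·6!·2!/9! = 1/252; Racah Σ t=0..0: t=0:+1/96 = 1/96; ⇒ 3j(3 1 4; 1 -1 0)² = 1/42, sgn +1
I_A²/I_B² = (1/21)/(1/42) = 2/1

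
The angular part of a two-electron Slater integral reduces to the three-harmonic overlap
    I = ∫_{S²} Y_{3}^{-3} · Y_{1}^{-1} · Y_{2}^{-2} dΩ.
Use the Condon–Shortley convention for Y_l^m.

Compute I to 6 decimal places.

m-sum = -3 − 1 − 2 = -6 ≠ 0 ⇒ I = 0

0.000000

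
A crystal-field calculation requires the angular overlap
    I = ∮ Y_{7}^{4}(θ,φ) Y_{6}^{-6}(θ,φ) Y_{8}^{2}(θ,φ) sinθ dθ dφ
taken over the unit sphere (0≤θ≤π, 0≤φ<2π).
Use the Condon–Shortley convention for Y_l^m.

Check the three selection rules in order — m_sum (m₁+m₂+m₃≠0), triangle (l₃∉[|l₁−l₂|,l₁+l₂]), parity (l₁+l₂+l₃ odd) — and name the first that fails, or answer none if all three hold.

m₁+m₂+m₃ = 4 − 6 + 2 = 0  ✓
triangle: |7−6|=1 ≤ l₃=8 ≤ 7+6=13  ✓
parity: l₁+l₂+l₃ = 21 is odd  ✗

parity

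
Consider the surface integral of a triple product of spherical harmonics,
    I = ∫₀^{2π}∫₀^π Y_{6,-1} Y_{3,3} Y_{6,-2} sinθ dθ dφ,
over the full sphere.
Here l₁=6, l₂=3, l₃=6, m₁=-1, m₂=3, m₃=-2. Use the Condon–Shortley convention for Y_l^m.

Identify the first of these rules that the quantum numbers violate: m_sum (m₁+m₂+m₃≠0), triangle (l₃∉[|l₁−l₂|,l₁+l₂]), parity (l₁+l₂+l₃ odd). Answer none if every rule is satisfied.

m₁+m₂+m₃ = -1 + 3 − 2 = 0  ✓
triangle: |6−3|=3 ≤ l₃=6 ≤ 6+3=9  ✓
parity: l₁+l₂+l₃ = 15 is odd  ✗

parity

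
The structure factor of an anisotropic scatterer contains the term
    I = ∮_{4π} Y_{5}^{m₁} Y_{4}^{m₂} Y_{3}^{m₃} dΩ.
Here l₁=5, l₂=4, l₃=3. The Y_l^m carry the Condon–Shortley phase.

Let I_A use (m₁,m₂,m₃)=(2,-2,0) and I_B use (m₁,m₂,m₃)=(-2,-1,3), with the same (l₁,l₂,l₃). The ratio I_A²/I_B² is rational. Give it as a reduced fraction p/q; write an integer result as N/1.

l's match ⇒ only the (l;m) 3-j factors differ between A and B.
A: triangle coeff Δ(5,4,3) = 1/180180; Σ_t [0,2]: t=0:+1/8640 t=1:−1/480 t=2:+1/576 = -1/4320; (3j)²=1/2145 [(5 4 3; 2 -2 0)], sign=+1
B: triangle coeff Δ(5,4,3) = 1/180180; Σ_t [3,3]: t=3:−1/1728 = -1/1728; (3j)²=25/858 [(5 4 3; -2 -1 3)], sign=-1
I_A²/I_B² = (1/2145)/(25/858) = 2/125

2/125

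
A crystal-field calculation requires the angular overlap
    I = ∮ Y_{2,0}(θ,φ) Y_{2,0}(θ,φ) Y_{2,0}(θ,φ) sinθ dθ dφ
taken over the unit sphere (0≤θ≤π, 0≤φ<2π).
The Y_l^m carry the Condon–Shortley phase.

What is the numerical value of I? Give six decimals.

0.180224

Rules hold: Σm=0, L=6 even, 0≤2≤4.
N = 5·5·5 = 125
Δ = 2!·2!·2!/7! = 1/630
Racah Σ t=0..2: t=0:+1/8 t=1:−1/1 t=2:+1/8 = -3/4
⇒ 3j(2 2 2; 0 0 0)² = 2/35, sgn -1
(m-triple is (0,0,0) — same symbol as above.)
4πI² = N·(3j₀)²·(3jₘ)² = 20/49
I = +1·√(0.408163/4π) = 0.18022375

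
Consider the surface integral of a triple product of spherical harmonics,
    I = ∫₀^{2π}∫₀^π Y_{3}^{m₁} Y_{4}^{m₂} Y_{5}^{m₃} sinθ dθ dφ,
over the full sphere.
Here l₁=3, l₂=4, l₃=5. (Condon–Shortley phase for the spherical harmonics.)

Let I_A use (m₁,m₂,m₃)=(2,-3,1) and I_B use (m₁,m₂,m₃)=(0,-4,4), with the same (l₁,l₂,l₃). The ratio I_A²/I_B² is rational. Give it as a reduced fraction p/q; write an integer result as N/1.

605/1008

l's match ⇒ only the (l;m) 3-j factors differ between A and B.
A: triangle coeff Δ(3,4,5) = 1/180180; Σ_t [0,1]: t=0:+1/1440 t=1:−1/17280 = 11/17280; (3j)²=11/468 [(3 4 5; 2 -3 1)], sign=+1
B: triangle coeff Δ(3,4,5) = 1/180180; Σ_t [0,0]: t=0:+1/8640 = 1/8640; (3j)²=28/715 [(3 4 5; 0 -4 4)], sign=-1
I_A²/I_B² = (11/468)/(28/715) = 605/1008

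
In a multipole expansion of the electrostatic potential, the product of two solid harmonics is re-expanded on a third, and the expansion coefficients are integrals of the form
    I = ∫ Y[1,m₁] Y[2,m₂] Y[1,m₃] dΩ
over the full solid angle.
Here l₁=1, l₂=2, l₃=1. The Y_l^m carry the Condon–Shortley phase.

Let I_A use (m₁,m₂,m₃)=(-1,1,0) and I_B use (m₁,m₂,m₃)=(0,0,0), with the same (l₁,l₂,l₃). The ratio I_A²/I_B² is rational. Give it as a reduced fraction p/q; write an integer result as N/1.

3/4

Shared (l₁,l₂,l₃)=(1,2,1): N and (l;000)² cancel in I_A²/I_B².
A: Δ = 2!·0!·2!/5! = 1/30; Racah Σ t=2..2: t=2:+1/2 = 1/2; ⇒ 3j(1 2 1; -1 1 0)² = 1/10, sgn -1
B: Δ = 2!·0!·2!/5! = 1/30; Racah Σ t=1..1: t=1:−1/1 = -1/1; ⇒ 3j(1 2 1; 0 0 0)² = 2/15, sgn +1
I_A²/I_B² = (1/10)/(2/15) = 3/4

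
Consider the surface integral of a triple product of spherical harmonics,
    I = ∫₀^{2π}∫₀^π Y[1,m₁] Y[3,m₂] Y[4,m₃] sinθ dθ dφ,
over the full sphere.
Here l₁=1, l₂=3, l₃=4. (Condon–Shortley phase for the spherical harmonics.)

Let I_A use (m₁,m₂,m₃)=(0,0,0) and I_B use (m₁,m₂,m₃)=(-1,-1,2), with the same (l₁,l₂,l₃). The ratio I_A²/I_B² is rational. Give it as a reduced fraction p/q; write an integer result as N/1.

16/15

Shared (l₁,l₂,l₃)=(1,3,4): N and (l;000)² cancel in I_A²/I_B².
A: Δ = 0!·2!·6!/9! = 1/252; Racah Σ t=0..0: t=0:+1/36 = 1/36; ⇒ 3j(1 3 4; 0 0 0)² = 4/63, sgn +1
B: Δ = 0!·2!·6!/9! = 1/252; Racah Σ t=0..0: t=0:+1/96 = 1/96; ⇒ 3j(1 3 4; -1 -1 2)² = 5/84, sgn +1
I_A²/I_B² = (4/63)/(5/84) = 16/15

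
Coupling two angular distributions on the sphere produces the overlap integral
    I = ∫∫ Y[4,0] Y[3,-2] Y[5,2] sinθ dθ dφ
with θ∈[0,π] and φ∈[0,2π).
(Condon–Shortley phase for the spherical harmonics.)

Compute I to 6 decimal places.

-0.065427

m-sum 0 ✓  L=12 even ✓  1≤5≤7 ✓
Π(2lᵢ+1) = 9×7×11 = 693
triangle coeff Δ(4,3,5) = 1/180180
Σ_t [0,2]: t=0:+1/576 t=1:−1/144 t=2:+1/576 = -1/288
(3j)²=20/1001 [(4 3 5; 0 0 0)], sign=+1
Σ_t [0,1]: t=0:+1/576 t=1:−1/864 = 1/1728
(3j)²=5/1287 [(4 3 5; 0 -2 2)], sign=-1
⇒ 4πI² = 100/1859
I = (-1)√(100/1859/(4π)) = -0.06542675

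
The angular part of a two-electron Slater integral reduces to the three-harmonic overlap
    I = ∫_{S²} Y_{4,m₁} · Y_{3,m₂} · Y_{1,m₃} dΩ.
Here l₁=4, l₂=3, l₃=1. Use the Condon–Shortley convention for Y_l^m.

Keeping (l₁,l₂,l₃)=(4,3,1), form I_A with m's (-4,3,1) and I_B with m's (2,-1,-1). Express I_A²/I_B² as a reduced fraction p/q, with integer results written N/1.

Same 4,3,1: normalisation and zero-m 3j drop out of the ratio.
A: Δ: 6! 2! 0! / 9! → 1/252; sum: t=6:+1/1440 = 1/1440; 3j²(4 3 1; -4 3 1) = Δ·Π!·Σ² = 1/9  (sign +1)
B: Δ: 6! 2! 0! / 9! → 1/252; sum: t=2:+1/96 = 1/96; 3j²(4 3 1; 2 -1 -1) = Δ·Π!·Σ² = 5/84  (sign +1)
I_A²/I_B² = (1/9)/(5/84) = 28/15

28/15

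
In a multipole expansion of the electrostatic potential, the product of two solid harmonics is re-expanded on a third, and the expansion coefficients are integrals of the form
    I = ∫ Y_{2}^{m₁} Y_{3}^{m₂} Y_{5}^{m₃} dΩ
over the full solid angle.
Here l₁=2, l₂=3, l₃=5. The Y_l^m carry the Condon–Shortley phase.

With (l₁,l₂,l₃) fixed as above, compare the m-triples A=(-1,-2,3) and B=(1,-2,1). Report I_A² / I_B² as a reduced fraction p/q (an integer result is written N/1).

Shared (l₁,l₂,l₃)=(2,3,5): N and (l;000)² cancel in I_A²/I_B².
A: Δ = 0!·4!·6!/11! = 1/2310; Racah Σ t=0..0: t=0:+1/720 = 1/720; ⇒ 3j(2 3 5; -1 -2 3)² = 8/165, sgn +1
B: Δ = 0!·4!·6!/11! = 1/2310; Racah Σ t=0..0: t=0:+1/720 = 1/720; ⇒ 3j(2 3 5; 1 -2 1)² = 4/385, sgn +1
I_A²/I_B² = (8/165)/(4/385) = 14/3

14/3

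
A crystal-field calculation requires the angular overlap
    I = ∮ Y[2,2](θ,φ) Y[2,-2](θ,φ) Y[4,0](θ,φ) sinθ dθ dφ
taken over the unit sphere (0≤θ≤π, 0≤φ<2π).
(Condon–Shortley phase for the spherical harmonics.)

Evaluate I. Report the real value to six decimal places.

0.040299

Checks pass: Σm=0; 8 even; l₃=4∈[0,4].
(2·2+1)(2·2+1)(2·4+1) = 225
Δ: 0! 4! 4! / 9! → 1/630
sum: t=0:+1/16 = 1/16
3j²(2 2 4; 0 0 0) = Δ·Π!·Σ² = 2/35  (sign +1)
sum: t=0:+1/576 = 1/576
3j²(2 2 4; 2 -2 0) = Δ·Π!·Σ² = 1/630  (sign +1)
combine: 4πI² = 225·2/35·1/630 = 1/49
take √, sign +1: I = 0.04029926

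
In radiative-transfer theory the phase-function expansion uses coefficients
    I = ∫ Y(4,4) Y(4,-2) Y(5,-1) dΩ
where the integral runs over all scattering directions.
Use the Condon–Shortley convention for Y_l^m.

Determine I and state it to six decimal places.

0.000000

Σmᵢ = 1 ≠ 0, so the φ-integral vanishes; I = 0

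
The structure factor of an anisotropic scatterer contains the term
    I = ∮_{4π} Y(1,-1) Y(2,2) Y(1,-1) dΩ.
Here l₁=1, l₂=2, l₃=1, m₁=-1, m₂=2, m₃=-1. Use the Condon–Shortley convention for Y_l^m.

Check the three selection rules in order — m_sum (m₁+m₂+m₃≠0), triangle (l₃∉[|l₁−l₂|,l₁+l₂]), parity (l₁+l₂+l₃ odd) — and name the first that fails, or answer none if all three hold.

Σmᵢ = 0  ✓
l₃∈[|l₁−l₂|,l₁+l₂]=[1,3], have l₃=1  ✓
Σlᵢ = 4 ⇒ even  ✓

none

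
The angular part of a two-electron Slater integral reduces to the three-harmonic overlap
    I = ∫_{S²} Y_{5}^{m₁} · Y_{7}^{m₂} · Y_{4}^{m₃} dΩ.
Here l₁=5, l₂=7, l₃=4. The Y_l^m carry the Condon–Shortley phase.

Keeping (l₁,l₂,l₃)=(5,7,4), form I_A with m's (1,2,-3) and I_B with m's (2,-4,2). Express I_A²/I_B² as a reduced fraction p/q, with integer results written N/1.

539/400

Shared (l₁,l₂,l₃)=(5,7,4): N and (l;000)² cancel in I_A²/I_B².
A: Δ = 8!·2!·6!/17! = 1/6126120; Racah Σ t=3..4: t=3:−1/518400 t=4:+1/138240 = 11/2073600; ⇒ 3j(5 7 4; 1 2 -3)² = 77/4420, sgn -1
B: Δ = 8!·2!·6!/17! = 1/6126120; Racah Σ t=1..3: t=1:−1/483840 t=2:+1/172800 t=3:−1/1036800 = 1/362880; ⇒ 3j(5 7 4; 2 -4 2)² = 20/1547, sgn +1
I_A²/I_B² = (77/4420)/(20/1547) = 539/400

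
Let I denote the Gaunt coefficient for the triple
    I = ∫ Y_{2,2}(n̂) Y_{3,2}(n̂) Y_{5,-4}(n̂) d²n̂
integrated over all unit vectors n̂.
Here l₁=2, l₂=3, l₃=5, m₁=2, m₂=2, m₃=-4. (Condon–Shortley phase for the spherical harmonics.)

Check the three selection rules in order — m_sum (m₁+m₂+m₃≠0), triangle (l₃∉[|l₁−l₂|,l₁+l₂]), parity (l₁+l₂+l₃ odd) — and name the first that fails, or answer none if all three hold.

none

azimuthal sum: 2 + 2 − 4 = 0  ✓
1 ≤ 5 ≤ 5 (triangle on l)  ✓
L = 2 + 3 + 5 = 10 (even)  ✓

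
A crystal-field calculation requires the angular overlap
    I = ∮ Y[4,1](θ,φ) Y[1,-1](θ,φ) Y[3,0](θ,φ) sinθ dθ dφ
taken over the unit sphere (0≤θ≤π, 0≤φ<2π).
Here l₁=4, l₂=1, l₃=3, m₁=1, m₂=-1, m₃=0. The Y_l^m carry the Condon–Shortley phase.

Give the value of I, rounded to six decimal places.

m-sum 0 ✓  L=8 even ✓  3≤3≤5 ✓
Π(2lᵢ+1) = 9×3×7 = 189
triangle coeff Δ(4,1,3) = 1/252
Σ_t [1,1]: t=1:−1/36 = -1/36
(3j)²=4/63 [(4 1 3; 0 0 0)], sign=+1
Σ_t [0,0]: t=0:+1/72 = 1/72
(3j)²=5/126 [(4 1 3; 1 -1 0)], sign=-1
⇒ 4πI² = 10/21
I = (-1)√(10/21/(4π)) = -0.19466390

-0.194664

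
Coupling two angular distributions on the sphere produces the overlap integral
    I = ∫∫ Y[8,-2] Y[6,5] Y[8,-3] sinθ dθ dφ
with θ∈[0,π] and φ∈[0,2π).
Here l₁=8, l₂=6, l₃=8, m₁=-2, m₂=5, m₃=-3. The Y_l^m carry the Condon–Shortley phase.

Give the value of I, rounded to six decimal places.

-0.034809

m-sum 0 ✓  L=22 even ✓  2≤8≤14 ✓
Π(2lᵢ+1) = 17×13×17 = 3757
triangle coeff Δ(8,6,8) = 1/13742520792
Σ_t [0,6]: t=0:+1/41803776000 t=1:−1/435456000 t=2:+1/39813120 t=3:−1/18662400 t=4:+1/39813120 t=5:−1/435456000 t=6:+1/41803776000 = -11/1393459200
(3j)²=600/96577 [(8 6 8; 0 0 0)], sign=-1
Σ_t [5,6]: t=5:−1/1244160000 t=6:+1/1492992000 = -1/7464960000
(3j)²=63/96577 [(8 6 8; -2 5 -3)], sign=+1
⇒ 4πI² = 37800/2482597
I = (-1)√(37800/2482597/(4π)) = -0.03480870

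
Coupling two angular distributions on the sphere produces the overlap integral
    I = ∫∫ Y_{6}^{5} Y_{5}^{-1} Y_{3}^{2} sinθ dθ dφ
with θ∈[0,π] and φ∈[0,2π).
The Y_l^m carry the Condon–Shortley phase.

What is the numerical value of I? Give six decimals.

0.000000

Σmᵢ = 6 ≠ 0, so the φ-integral vanishes; I = 0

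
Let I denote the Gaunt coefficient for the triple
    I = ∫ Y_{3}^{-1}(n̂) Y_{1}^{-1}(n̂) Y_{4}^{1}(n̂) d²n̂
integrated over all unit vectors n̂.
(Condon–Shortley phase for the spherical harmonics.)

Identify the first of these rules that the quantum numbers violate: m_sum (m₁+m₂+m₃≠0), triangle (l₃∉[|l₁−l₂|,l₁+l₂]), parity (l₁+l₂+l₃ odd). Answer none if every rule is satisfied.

Σmᵢ = -1  ✗
l₃∈[|l₁−l₂|,l₁+l₂]=[2,4], have l₃=4
Σlᵢ = 8 ⇒ even

m_sum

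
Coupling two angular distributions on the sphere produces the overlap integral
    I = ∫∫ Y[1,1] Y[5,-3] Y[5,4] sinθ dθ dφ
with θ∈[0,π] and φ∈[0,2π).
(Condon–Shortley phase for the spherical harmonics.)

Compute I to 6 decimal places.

0.000000

1 − 3 + 4 = 2 ≠ 0: azimuthal integral kills it; I = 0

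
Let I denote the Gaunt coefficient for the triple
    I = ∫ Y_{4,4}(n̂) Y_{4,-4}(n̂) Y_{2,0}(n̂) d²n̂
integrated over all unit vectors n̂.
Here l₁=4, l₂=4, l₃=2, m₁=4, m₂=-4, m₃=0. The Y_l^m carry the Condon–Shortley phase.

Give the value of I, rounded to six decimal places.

Checks pass: Σm=0; 10 even; l₃=2∈[0,8].
(2·4+1)(2·4+1)(2·2+1) = 405
Δ: 6! 2! 2! / 11! → 1/13860
sum: t=2:+1/192 t=3:−1/36 t=4:+1/192 = -5/288
3j²(4 4 2; 0 0 0) = Δ·Π!·Σ² = 20/693  (sign -1)
sum: t=0:+1/2880 = 1/2880
3j²(4 4 2; 4 -4 0) = Δ·Π!·Σ² = 28/495  (sign +1)
combine: 4πI² = 405·20/693·28/495 = 80/121
take √, sign -1: I = -0.22937568

-0.229376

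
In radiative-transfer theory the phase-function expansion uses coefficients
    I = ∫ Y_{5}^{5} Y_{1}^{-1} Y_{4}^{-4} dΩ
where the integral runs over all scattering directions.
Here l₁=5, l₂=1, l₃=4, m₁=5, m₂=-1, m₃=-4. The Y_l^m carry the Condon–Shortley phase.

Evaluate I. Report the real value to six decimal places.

-0.329416

Rules hold: Σm=0, L=10 even, 4≤4≤6.
N = 11·3·9 = 297
Δ = 2!·8!·0!/11! = 1/495
Racah Σ t=1..1: t=1:−1/576 = -1/576
⇒ 3j(5 1 4; 0 0 0)² = 5/99, sgn -1
Racah Σ t=0..0: t=0:+1/80640 = 1/80640
⇒ 3j(5 1 4; 5 -1 -4)² = 1/11, sgn +1
4πI² = N·(3j₀)²·(3jₘ)² = 15/11
I = -1·√(1.36364/4π) = -0.32941575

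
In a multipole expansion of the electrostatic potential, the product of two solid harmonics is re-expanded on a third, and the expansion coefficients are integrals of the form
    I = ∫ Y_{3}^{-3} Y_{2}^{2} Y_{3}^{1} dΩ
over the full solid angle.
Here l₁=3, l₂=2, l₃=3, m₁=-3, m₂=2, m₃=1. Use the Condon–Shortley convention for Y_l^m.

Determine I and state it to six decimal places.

Rules hold: Σm=0, L=8 even, 1≤3≤5.
N = 7·5·7 = 245
Δ = 2!·4!·2!/9! = 1/3780
Racah Σ t=0..2: t=0:+1/24 t=1:−1/4 t=2:+1/24 = -1/6
⇒ 3j(3 2 3; 0 0 0)² = 4/105, sgn +1
Racah Σ t=2..2: t=2:+1/96 = 1/96
⇒ 3j(3 2 3; -3 2 1)² = 1/42, sgn +1
4πI² = N·(3j₀)²·(3jₘ)² = 2/9
I = +1·√(0.222222/4π) = 0.13298076

0.132981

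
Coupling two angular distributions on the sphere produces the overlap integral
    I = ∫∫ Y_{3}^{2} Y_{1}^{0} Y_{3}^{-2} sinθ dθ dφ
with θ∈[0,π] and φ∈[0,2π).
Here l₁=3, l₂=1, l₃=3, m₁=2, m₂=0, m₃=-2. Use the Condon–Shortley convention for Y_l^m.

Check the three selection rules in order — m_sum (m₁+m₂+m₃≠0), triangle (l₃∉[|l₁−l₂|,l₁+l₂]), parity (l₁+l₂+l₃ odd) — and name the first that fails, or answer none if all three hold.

azimuthal sum: 2 + 0 − 2 = 0  ✓
2 ≤ 3 ≤ 4 (triangle on l)  ✓
L = 3 + 1 + 3 = 7 (odd)  ✗

parity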